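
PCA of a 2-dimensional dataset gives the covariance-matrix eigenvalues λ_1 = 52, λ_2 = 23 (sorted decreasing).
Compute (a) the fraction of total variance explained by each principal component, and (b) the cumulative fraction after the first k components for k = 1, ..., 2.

Step 1 — total variance = trace(Sigma) = Σ λ_i = 52 + 23 = 75.

Step 2 — fraction explained by component i = λ_i / Σ λ:
  PC1: 52/75 = 0.6933
  PC2: 23/75 = 0.3067

Step 3 — cumulative fraction after k components = (λ_1 + ... + λ_k) / Σ λ:
  k = 1: 52/75 = 0.6933
  k = 2: (52 + 23)/75 = 75/75 = 1

Summary (fraction, with percent):

explained: PC1 0.6933 (69.33%), PC2 0.3067 (30.67%);  cumulative: 0.6933, 1


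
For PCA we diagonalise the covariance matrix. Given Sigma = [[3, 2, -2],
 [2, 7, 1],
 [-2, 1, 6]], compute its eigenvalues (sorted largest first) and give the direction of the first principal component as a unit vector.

Step 1 — characteristic polynomial p(λ) = det(λI - Sigma) = λ³ - tr·λ² + c_1·λ - det, where tr = trace, c_1 = sum of the principal 2×2 minors, det = det(Sigma):
  tr = 3 + 7 + 6 = 16,
  c_1 = (3·7 - (2)²) + (3·6 - (-2)²) + (7·6 - (1)²) = 17 + 14 + 41 = 72,
  det = 3·(7·6 - (1)²) - (2)·((2)·6 - (1)·(-2)) + (-2)·((2)·(1) - 7·(-2)) = 3·(41) - (2)·(14) + (-2)·(16) = 63.
  So p(λ) = λ³ - 16λ² + 72λ - 63.
Step 2 — look for an integer root (rational root theorem: any rational root is an integer divisor of 63). Testing λ = 7:
  p(7) = 343 - 784 + 504 - 63 = 0  ✓
  Dividing out (λ - 7): p(λ) = (λ - 7)(λ² - 9λ + 9).
Step 3 — remaining eigenvalues from the quadratic λ² - 9λ + 9 = 0:
  Δ = 9² - 4·9 = 81 - 36 = 45,  λ = (9 ± √45)/2 = (9 ± 6.7082)/2 ≈ 7.8541 or 1.1459.
  Sorted: λ_1 = 7.8541,  λ_2 = 7,  λ_3 = 1.1459  (check: sum = 16 = tr ✓).

Step 4 — unit eigenvector for λ_1 ≈ 7.8541: v spans the null space of (Sigma - λ_1 I), whose rows are
  r_1 = (-4.8541, 2, -2),  r_2 = (2, -0.8541, 1),  r_3 = (-2, 1, -1.8541).
  v is orthogonal to every row, so take v ∝ r_1 × r_2 = ((2)·(1) - (-2)·(-0.8541), (-2)·(2) - (-4.8541)·(1), (-4.8541)·(-0.8541) - (2)·(2)) ≈ (0.2918, 0.8541, 0.1459).
  Let u = (0.2918, 0.8541, 0.1459).
  ||u|| = √((0.2918)² + (0.8541)² + (0.1459)²) = √(0.8359) ≈ 0.9143,  v_1 = u/||u|| ≈ (0.3192, 0.9342, 0.1596) (||v_1|| = 1).

λ_1 = 7.8541,  λ_2 = 7,  λ_3 = 1.1459;  v_1 ≈ (0.3192, 0.9342, 0.1596)


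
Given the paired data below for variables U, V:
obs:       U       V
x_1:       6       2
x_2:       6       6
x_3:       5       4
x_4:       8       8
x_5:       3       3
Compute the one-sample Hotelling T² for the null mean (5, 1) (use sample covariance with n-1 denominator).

Step 1 — sample mean vector:
  mean(U) = (6 + 6 + 5 + 8 + 3) / 5 = 28/5 = 5.6
  mean(V) = (2 + 6 + 4 + 8 + 3) / 5 = 23/5 = 4.6
  x̄ = (5.6, 4.6),  deviation x̄ - mu_0 = (5.6, 4.6) - (5, 1) = (0.6, 3.6).

Step 2 — sample covariance matrix, S[i,j] = (1/(n-1)) · Σ_k (x_{k,i} - mean_i) · (x_{k,j} - mean_j), divisor n-1 = 4:
  S[U,U] = ((0.4)·(0.4) + (0.4)·(0.4) + (-0.6)·(-0.6) + (2.4)·(2.4) + (-2.6)·(-2.6)) / 4 = 13.2/4 = 3.3
  S[U,V] = ((0.4)·(-2.6) + (0.4)·(1.4) + (-0.6)·(-0.6) + (2.4)·(3.4) + (-2.6)·(-1.6)) / 4 = 12.2/4 = 3.05
  S[V,V] = ((-2.6)·(-2.6) + (1.4)·(1.4) + (-0.6)·(-0.6) + (3.4)·(3.4) + (-1.6)·(-1.6)) / 4 = 23.2/4 = 5.8
  S = [[3.3, 3.05],
 [3.05, 5.8]].

Step 3 — invert S. det(S) = 3.3·5.8 - (3.05)² = 9.8375.
  S^{-1} = (1/det) · [[d, -b], [-b, a]] = [[0.5896, -0.31],
 [-0.31, 0.3355]].

Step 4 — quadratic form (x̄ - mu_0)^T · S^{-1} · (x̄ - mu_0):
  S^{-1} · (x̄ - mu_0) = (-0.7624, 1.0216),
  (x̄ - mu_0)^T · [...] = (0.6)·(-0.7624) + (3.6)·(1.0216) = 3.2203.

Step 5 — scale by n: T² = 5 · 3.2203 = 16.1017.

T² ≈ 16.1017


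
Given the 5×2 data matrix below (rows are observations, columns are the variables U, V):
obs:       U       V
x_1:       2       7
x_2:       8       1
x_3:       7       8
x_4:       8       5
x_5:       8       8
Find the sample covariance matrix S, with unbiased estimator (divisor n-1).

Step 1 — column means:
  mean(U) = (2 + 8 + 7 + 8 + 8) / 5 = 33/5 = 6.6
  mean(V) = (7 + 1 + 8 + 5 + 8) / 5 = 29/5 = 5.8

Step 2 — sample covariance S[i,j] = (1/(n-1)) · Σ_k (x_{k,i} - mean_i) · (x_{k,j} - mean_j), with n-1 = 4.
  S[U,U] = ((-4.6)·(-4.6) + (1.4)·(1.4) + (0.4)·(0.4) + (1.4)·(1.4) + (1.4)·(1.4)) / 4 = 27.2/4 = 6.8
  S[U,V] = ((-4.6)·(1.2) + (1.4)·(-4.8) + (0.4)·(2.2) + (1.4)·(-0.8) + (1.4)·(2.2)) / 4 = -9.4/4 = -2.35
  S[V,V] = ((1.2)·(1.2) + (-4.8)·(-4.8) + (2.2)·(2.2) + (-0.8)·(-0.8) + (2.2)·(2.2)) / 4 = 34.8/4 = 8.7

S is symmetric (S[j,i] = S[i,j]). Assembling:

S = [[6.8, -2.35],
 [-2.35, 8.7]]


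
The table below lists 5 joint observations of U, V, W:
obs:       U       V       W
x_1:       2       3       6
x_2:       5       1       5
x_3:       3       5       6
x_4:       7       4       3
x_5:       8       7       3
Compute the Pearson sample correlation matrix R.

Step 1 — column means:
  mean(U) = (2 + 5 + 3 + 7 + 8) / 5 = 25/5 = 5
  mean(V) = (3 + 1 + 5 + 4 + 7) / 5 = 20/5 = 4
  mean(W) = (6 + 5 + 6 + 3 + 3) / 5 = 23/5 = 4.6

Step 2 — sample variances and covariances s[i,j] = (1/(n-1)) · Σ_k (x_{k,i} - mean_i) · (x_{k,j} - mean_j), with n-1 = 4:
  s[U,U] = ((-3)·(-3) + (0)·(0) + (-2)·(-2) + (2)·(2) + (3)·(3)) / 4 = 26/4 = 6.5
  s[U,V] = ((-3)·(-1) + (0)·(-3) + (-2)·(1) + (2)·(0) + (3)·(3)) / 4 = 10/4 = 2.5
  s[U,W] = ((-3)·(1.4) + (0)·(0.4) + (-2)·(1.4) + (2)·(-1.6) + (3)·(-1.6)) / 4 = -15/4 = -3.75
  s[V,V] = ((-1)·(-1) + (-3)·(-3) + (1)·(1) + (0)·(0) + (3)·(3)) / 4 = 20/4 = 5
  s[V,W] = ((-1)·(1.4) + (-3)·(0.4) + (1)·(1.4) + (0)·(-1.6) + (3)·(-1.6)) / 4 = -6/4 = -1.5
  s[W,W] = ((1.4)·(1.4) + (0.4)·(0.4) + (1.4)·(1.4) + (-1.6)·(-1.6) + (-1.6)·(-1.6)) / 4 = 9.2/4 = 2.3
  Sample standard deviations s_i = √(s[i,i]):
  s(U) = √(6.5) = 2.5495
  s(V) = √(5) = 2.2361
  s(W) = √(2.3) = 1.5166

Step 3 — r_{ij} = s_{ij} / (s_i · s_j):
  r[U,U] = 1 (diagonal).
  r[U,V] = 2.5 / (2.5495 · 2.2361) = 2.5 / 5.7009 = 0.4385
  r[U,W] = -3.75 / (2.5495 · 1.5166) = -3.75 / 3.8665 = -0.9699
  r[V,V] = 1 (diagonal).
  r[V,W] = -1.5 / (2.2361 · 1.5166) = -1.5 / 3.3912 = -0.4423
  r[W,W] = 1 (diagonal).

R is symmetric with unit diagonal. Assembling:

R = [[1, 0.4385, -0.9699],
 [0.4385, 1, -0.4423],
 [-0.9699, -0.4423, 1]]


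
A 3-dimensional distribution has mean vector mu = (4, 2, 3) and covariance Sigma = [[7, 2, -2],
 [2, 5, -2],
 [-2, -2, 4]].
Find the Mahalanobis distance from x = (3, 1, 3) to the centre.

Step 1 — centre the observation: (x - mu) = (-1, -1, 0).

Step 2 — invert Sigma (cofactor / det for 3×3, or solve directly):
  Sigma^{-1} = [[0.1739, -0.0435, 0.0652],
 [-0.0435, 0.2609, 0.1087],
 [0.0652, 0.1087, 0.337]].

Step 3 — form the quadratic (x - mu)^T · Sigma^{-1} · (x - mu):
  Sigma^{-1} · (x - mu) = (-0.1304, -0.2174, -0.1739).
  (x - mu)^T · [Sigma^{-1} · (x - mu)] = (-1)·(-0.1304) + (-1)·(-0.2174) + (0)·(-0.1739) = 0.3478.

Step 4 — take square root: d = √(0.3478) ≈ 0.5898.

d(x, mu) = √(0.3478) ≈ 0.5898


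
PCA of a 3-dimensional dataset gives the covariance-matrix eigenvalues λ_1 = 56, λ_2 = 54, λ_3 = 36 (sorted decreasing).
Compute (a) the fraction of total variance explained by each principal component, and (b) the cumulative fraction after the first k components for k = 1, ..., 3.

Step 1 — total variance = trace(Sigma) = Σ λ_i = 56 + 54 + 36 = 146.

Step 2 — fraction explained by component i = λ_i / Σ λ:
  PC1: 56/146 = 0.3836
  PC2: 54/146 = 0.3699
  PC3: 36/146 = 0.2466

Step 3 — cumulative fraction after k components = (λ_1 + ... + λ_k) / Σ λ:
  k = 1: 56/146 = 0.3836
  k = 2: (56 + 54)/146 = 110/146 = 0.7534
  k = 3: (56 + 54 + 36)/146 = 146/146 = 1

Summary (fraction, with percent):

explained: PC1 0.3836 (38.36%), PC2 0.3699 (36.99%), PC3 0.2466 (24.66%);  cumulative: 0.3836, 0.7534, 1


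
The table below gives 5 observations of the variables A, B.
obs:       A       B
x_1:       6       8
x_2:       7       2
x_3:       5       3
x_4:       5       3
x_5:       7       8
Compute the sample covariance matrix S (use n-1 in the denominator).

Step 1 — column means:
  mean(A) = (6 + 7 + 5 + 5 + 7) / 5 = 30/5 = 6
  mean(B) = (8 + 2 + 3 + 3 + 8) / 5 = 24/5 = 4.8

Step 2 — sample covariance S[i,j] = (1/(n-1)) · Σ_k (x_{k,i} - mean_i) · (x_{k,j} - mean_j), with n-1 = 4.
  S[A,A] = ((0)·(0) + (1)·(1) + (-1)·(-1) + (-1)·(-1) + (1)·(1)) / 4 = 4/4 = 1
  S[A,B] = ((0)·(3.2) + (1)·(-2.8) + (-1)·(-1.8) + (-1)·(-1.8) + (1)·(3.2)) / 4 = 4/4 = 1
  S[B,B] = ((3.2)·(3.2) + (-2.8)·(-2.8) + (-1.8)·(-1.8) + (-1.8)·(-1.8) + (3.2)·(3.2)) / 4 = 34.8/4 = 8.7

S is symmetric (S[j,i] = S[i,j]). Assembling:

S = [[1, 1],
 [1, 8.7]]


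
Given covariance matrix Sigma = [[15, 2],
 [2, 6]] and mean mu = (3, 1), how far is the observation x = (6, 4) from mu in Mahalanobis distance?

Step 1 — centre the observation: (x - mu) = (3, 3).

Step 2 — invert Sigma. det(Sigma) = 15·6 - (2)² = 86.
  Sigma^{-1} = (1/det) · [[d, -b], [-b, a]] = [[0.0698, -0.0233],
 [-0.0233, 0.1744]].

Step 3 — form the quadratic (x - mu)^T · Sigma^{-1} · (x - mu):
  Sigma^{-1} · (x - mu) = (0.1395, 0.4535).
  (x - mu)^T · [Sigma^{-1} · (x - mu)] = (3)·(0.1395) + (3)·(0.4535) = 1.7791.

Step 4 — take square root: d = √(1.7791) ≈ 1.3338.

d(x, mu) = √(1.7791) ≈ 1.3338


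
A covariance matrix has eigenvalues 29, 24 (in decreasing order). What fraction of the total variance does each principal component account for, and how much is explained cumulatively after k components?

Step 1 — total variance = trace(Sigma) = Σ λ_i = 29 + 24 = 53.

Step 2 — fraction explained by component i = λ_i / Σ λ:
  PC1: 29/53 = 0.5472
  PC2: 24/53 = 0.4528

Step 3 — cumulative fraction after k components = (λ_1 + ... + λ_k) / Σ λ:
  k = 1: 29/53 = 0.5472
  k = 2: (29 + 24)/53 = 53/53 = 1

Summary (fraction, with percent):

explained: PC1 0.5472 (54.72%), PC2 0.4528 (45.28%);  cumulative: 0.5472, 1


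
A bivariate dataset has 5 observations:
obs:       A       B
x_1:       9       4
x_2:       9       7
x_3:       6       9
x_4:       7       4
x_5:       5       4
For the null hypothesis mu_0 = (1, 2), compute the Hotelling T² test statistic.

Step 1 — sample mean vector:
  mean(A) = (9 + 9 + 6 + 7 + 5) / 5 = 36/5 = 7.2
  mean(B) = (4 + 7 + 9 + 4 + 4) / 5 = 28/5 = 5.6
  x̄ = (7.2, 5.6),  deviation x̄ - mu_0 = (7.2, 5.6) - (1, 2) = (6.2, 3.6).

Step 2 — sample covariance matrix, S[i,j] = (1/(n-1)) · Σ_k (x_{k,i} - mean_i) · (x_{k,j} - mean_j), divisor n-1 = 4:
  S[A,A] = ((1.8)·(1.8) + (1.8)·(1.8) + (-1.2)·(-1.2) + (-0.2)·(-0.2) + (-2.2)·(-2.2)) / 4 = 12.8/4 = 3.2
  S[A,B] = ((1.8)·(-1.6) + (1.8)·(1.4) + (-1.2)·(3.4) + (-0.2)·(-1.6) + (-2.2)·(-1.6)) / 4 = -0.6/4 = -0.15
  S[B,B] = ((-1.6)·(-1.6) + (1.4)·(1.4) + (3.4)·(3.4) + (-1.6)·(-1.6) + (-1.6)·(-1.6)) / 4 = 21.2/4 = 5.3
  S = [[3.2, -0.15],
 [-0.15, 5.3]].

Step 3 — invert S. det(S) = 3.2·5.3 - (-0.15)² = 16.9375.
  S^{-1} = (1/det) · [[d, -b], [-b, a]] = [[0.3129, 0.0089],
 [0.0089, 0.1889]].

Step 4 — quadratic form (x̄ - mu_0)^T · S^{-1} · (x̄ - mu_0):
  S^{-1} · (x̄ - mu_0) = (1.972, 0.7351),
  (x̄ - mu_0)^T · [...] = (6.2)·(1.972) + (3.6)·(0.7351) = 14.8723.

Step 5 — scale by n: T² = 5 · 14.8723 = 74.3616.

T² ≈ 74.3616


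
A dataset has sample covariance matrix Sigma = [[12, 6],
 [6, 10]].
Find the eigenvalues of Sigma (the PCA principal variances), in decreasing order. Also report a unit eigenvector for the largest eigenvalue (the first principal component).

Step 1 — characteristic polynomial of 2×2 Sigma:
  det(Sigma - λI) = λ² - trace · λ + det = 0.
  trace = 12 + 10 = 22, det = 12·10 - (6)² = 84.
Step 2 — discriminant:
  Δ = trace² - 4·det = 484 - 336 = 148.
Step 3 — eigenvalues:
  λ = (trace ± √Δ)/2 = (22 ± 12.1655)/2,
  λ_1 = 17.0828,  λ_2 = 4.9172.

Step 4 — unit eigenvector for λ_1: solve (Sigma - λ_1 I)v = 0. First row:
  (12 - 17.0828)·v_x + (6)·v_y = 0, i.e. (-5.0828)·v_x + (6)·v_y = 0,
  so v ∝ (b, λ_1 - a) = (6, 5.0828) = u.
  ||u|| = √((6)² + (5.0828)²) = √(61.8345) ≈ 7.8635,
  v_1 = u/||u|| ≈ (0.763, 0.6464) (||v_1|| = 1).

λ_1 = 17.0828,  λ_2 = 4.9172;  v_1 ≈ (0.763, 0.6464)


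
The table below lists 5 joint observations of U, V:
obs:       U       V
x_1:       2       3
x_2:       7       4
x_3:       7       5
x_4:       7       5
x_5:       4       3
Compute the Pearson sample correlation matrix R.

Step 1 — column means:
  mean(U) = (2 + 7 + 7 + 7 + 4) / 5 = 27/5 = 5.4
  mean(V) = (3 + 4 + 5 + 5 + 3) / 5 = 20/5 = 4

Step 2 — sample variances and covariances s[i,j] = (1/(n-1)) · Σ_k (x_{k,i} - mean_i) · (x_{k,j} - mean_j), with n-1 = 4:
  s[U,U] = ((-3.4)·(-3.4) + (1.6)·(1.6) + (1.6)·(1.6) + (1.6)·(1.6) + (-1.4)·(-1.4)) / 4 = 21.2/4 = 5.3
  s[U,V] = ((-3.4)·(-1) + (1.6)·(0) + (1.6)·(1) + (1.6)·(1) + (-1.4)·(-1)) / 4 = 8/4 = 2
  s[V,V] = ((-1)·(-1) + (0)·(0) + (1)·(1) + (1)·(1) + (-1)·(-1)) / 4 = 4/4 = 1
  Sample standard deviations s_i = √(s[i,i]):
  s(U) = √(5.3) = 2.3022
  s(V) = √(1) = 1

Step 3 — r_{ij} = s_{ij} / (s_i · s_j):
  r[U,U] = 1 (diagonal).
  r[U,V] = 2 / (2.3022 · 1) = 2 / 2.3022 = 0.8687
  r[V,V] = 1 (diagonal).

R is symmetric with unit diagonal. Assembling:

R = [[1, 0.8687],
 [0.8687, 1]]


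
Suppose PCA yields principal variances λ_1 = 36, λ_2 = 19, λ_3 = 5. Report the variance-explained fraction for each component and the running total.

Step 1 — total variance = trace(Sigma) = Σ λ_i = 36 + 19 + 5 = 60.

Step 2 — fraction explained by component i = λ_i / Σ λ:
  PC1: 36/60 = 0.6
  PC2: 19/60 = 0.3167
  PC3: 5/60 = 0.0833

Step 3 — cumulative fraction after k components = (λ_1 + ... + λ_k) / Σ λ:
  k = 1: 36/60 = 0.6
  k = 2: (36 + 19)/60 = 55/60 = 0.9167
  k = 3: (36 + 19 + 5)/60 = 60/60 = 1

Summary (fraction, with percent):

explained: PC1 0.6 (60%), PC2 0.3167 (31.67%), PC3 0.0833 (8.33%);  cumulative: 0.6, 0.9167, 1


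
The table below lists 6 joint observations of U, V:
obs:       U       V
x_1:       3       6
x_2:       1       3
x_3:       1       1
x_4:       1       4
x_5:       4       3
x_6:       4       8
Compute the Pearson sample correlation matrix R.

Step 1 — column means:
  mean(U) = (3 + 1 + 1 + 1 + 4 + 4) / 6 = 14/6 = 2.3333
  mean(V) = (6 + 3 + 1 + 4 + 3 + 8) / 6 = 25/6 = 4.1667

Step 2 — sample variances and covariances s[i,j] = (1/(n-1)) · Σ_k (x_{k,i} - mean_i) · (x_{k,j} - mean_j), with n-1 = 5:
  s[U,U] = ((0.6667)·(0.6667) + (-1.3333)·(-1.3333) + (-1.3333)·(-1.3333) + (-1.3333)·(-1.3333) + (1.6667)·(1.6667) + (1.6667)·(1.6667)) / 5 = 11.3333/5 = 2.2667
  s[U,V] = ((0.6667)·(1.8333) + (-1.3333)·(-1.1667) + (-1.3333)·(-3.1667) + (-1.3333)·(-0.1667) + (1.6667)·(-1.1667) + (1.6667)·(3.8333)) / 5 = 11.6667/5 = 2.3333
  s[V,V] = ((1.8333)·(1.8333) + (-1.1667)·(-1.1667) + (-3.1667)·(-3.1667) + (-0.1667)·(-0.1667) + (-1.1667)·(-1.1667) + (3.8333)·(3.8333)) / 5 = 30.8333/5 = 6.1667
  Sample standard deviations s_i = √(s[i,i]):
  s(U) = √(2.2667) = 1.5055
  s(V) = √(6.1667) = 2.4833

Step 3 — r_{ij} = s_{ij} / (s_i · s_j):
  r[U,U] = 1 (diagonal).
  r[U,V] = 2.3333 / (1.5055 · 2.4833) = 2.3333 / 3.7387 = 0.6241
  r[V,V] = 1 (diagonal).

R is symmetric with unit diagonal. Assembling:

R = [[1, 0.6241],
 [0.6241, 1]]


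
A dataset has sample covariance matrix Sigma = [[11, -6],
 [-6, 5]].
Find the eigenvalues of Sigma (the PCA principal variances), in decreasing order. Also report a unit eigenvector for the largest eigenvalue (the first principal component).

Step 1 — characteristic polynomial of 2×2 Sigma:
  det(Sigma - λI) = λ² - trace · λ + det = 0.
  trace = 11 + 5 = 16, det = 11·5 - (-6)² = 19.
Step 2 — discriminant:
  Δ = trace² - 4·det = 256 - 76 = 180.
Step 3 — eigenvalues:
  λ = (trace ± √Δ)/2 = (16 ± 13.4164)/2,
  λ_1 = 14.7082,  λ_2 = 1.2918.

Step 4 — unit eigenvector for λ_1: solve (Sigma - λ_1 I)v = 0. First row:
  (11 - 14.7082)·v_x + (-6)·v_y = 0, i.e. (-3.7082)·v_x + (-6)·v_y = 0,
  so v ∝ (b, λ_1 - a) = (-6, 3.7082); multiply by -1 so the first entry is positive: u = (6, -3.7082).
  ||u|| = √((6)² + (-3.7082)²) = √(49.7508) ≈ 7.0534,
  v_1 = u/||u|| ≈ (0.8507, -0.5257) (||v_1|| = 1).

λ_1 = 14.7082,  λ_2 = 1.2918;  v_1 ≈ (0.8507, -0.5257)


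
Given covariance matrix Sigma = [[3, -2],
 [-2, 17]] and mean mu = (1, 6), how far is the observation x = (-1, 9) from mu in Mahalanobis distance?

Step 1 — centre the observation: (x - mu) = (-2, 3).

Step 2 — invert Sigma. det(Sigma) = 3·17 - (-2)² = 47.
  Sigma^{-1} = (1/det) · [[d, -b], [-b, a]] = [[0.3617, 0.0426],
 [0.0426, 0.0638]].

Step 3 — form the quadratic (x - mu)^T · Sigma^{-1} · (x - mu):
  Sigma^{-1} · (x - mu) = (-0.5957, 0.1064).
  (x - mu)^T · [Sigma^{-1} · (x - mu)] = (-2)·(-0.5957) + (3)·(0.1064) = 1.5106.

Step 4 — take square root: d = √(1.5106) ≈ 1.2291.

d(x, mu) = √(1.5106) ≈ 1.2291


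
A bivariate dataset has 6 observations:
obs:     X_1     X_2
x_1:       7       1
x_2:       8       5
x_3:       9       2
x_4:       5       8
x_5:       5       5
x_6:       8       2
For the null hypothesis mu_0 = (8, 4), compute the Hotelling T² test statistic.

Step 1 — sample mean vector:
  mean(X_1) = (7 + 8 + 9 + 5 + 5 + 8) / 6 = 42/6 = 7
  mean(X_2) = (1 + 5 + 2 + 8 + 5 + 2) / 6 = 23/6 = 3.8333
  x̄ = (7, 3.8333),  deviation x̄ - mu_0 = (7, 3.8333) - (8, 4) = (-1, -0.1667).

Step 2 — sample covariance matrix, S[i,j] = (1/(n-1)) · Σ_k (x_{k,i} - mean_i) · (x_{k,j} - mean_j), divisor n-1 = 5:
  S[X_1,X_1] = ((0)·(0) + (1)·(1) + (2)·(2) + (-2)·(-2) + (-2)·(-2) + (1)·(1)) / 5 = 14/5 = 2.8
  S[X_1,X_2] = ((0)·(-2.8333) + (1)·(1.1667) + (2)·(-1.8333) + (-2)·(4.1667) + (-2)·(1.1667) + (1)·(-1.8333)) / 5 = -15/5 = -3
  S[X_2,X_2] = ((-2.8333)·(-2.8333) + (1.1667)·(1.1667) + (-1.8333)·(-1.8333) + (4.1667)·(4.1667) + (1.1667)·(1.1667) + (-1.8333)·(-1.8333)) / 5 = 34.8333/5 = 6.9667
  S = [[2.8, -3],
 [-3, 6.9667]].

Step 3 — invert S. det(S) = 2.8·6.9667 - (-3)² = 10.5067.
  S^{-1} = (1/det) · [[d, -b], [-b, a]] = [[0.6631, 0.2855],
 [0.2855, 0.2665]].

Step 4 — quadratic form (x̄ - mu_0)^T · S^{-1} · (x̄ - mu_0):
  S^{-1} · (x̄ - mu_0) = (-0.7107, -0.3299),
  (x̄ - mu_0)^T · [...] = (-1)·(-0.7107) + (-0.1667)·(-0.3299) = 0.7657.

Step 5 — scale by n: T² = 6 · 0.7657 = 4.5939.

T² ≈ 4.5939


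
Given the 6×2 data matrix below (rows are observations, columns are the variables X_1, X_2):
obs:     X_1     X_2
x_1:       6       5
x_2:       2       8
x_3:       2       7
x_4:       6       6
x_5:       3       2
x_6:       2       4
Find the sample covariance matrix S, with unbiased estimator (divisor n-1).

Step 1 — column means:
  mean(X_1) = (6 + 2 + 2 + 6 + 3 + 2) / 6 = 21/6 = 3.5
  mean(X_2) = (5 + 8 + 7 + 6 + 2 + 4) / 6 = 32/6 = 5.3333

Step 2 — sample covariance S[i,j] = (1/(n-1)) · Σ_k (x_{k,i} - mean_i) · (x_{k,j} - mean_j), with n-1 = 5.
  S[X_1,X_1] = ((2.5)·(2.5) + (-1.5)·(-1.5) + (-1.5)·(-1.5) + (2.5)·(2.5) + (-0.5)·(-0.5) + (-1.5)·(-1.5)) / 5 = 19.5/5 = 3.9
  S[X_1,X_2] = ((2.5)·(-0.3333) + (-1.5)·(2.6667) + (-1.5)·(1.6667) + (2.5)·(0.6667) + (-0.5)·(-3.3333) + (-1.5)·(-1.3333)) / 5 = -2/5 = -0.4
  S[X_2,X_2] = ((-0.3333)·(-0.3333) + (2.6667)·(2.6667) + (1.6667)·(1.6667) + (0.6667)·(0.6667) + (-3.3333)·(-3.3333) + (-1.3333)·(-1.3333)) / 5 = 23.3333/5 = 4.6667

S is symmetric (S[j,i] = S[i,j]). Assembling:

S = [[3.9, -0.4],
 [-0.4, 4.6667]]


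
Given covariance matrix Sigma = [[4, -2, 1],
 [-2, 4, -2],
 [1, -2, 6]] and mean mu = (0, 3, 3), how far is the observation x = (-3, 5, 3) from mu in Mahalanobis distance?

Step 1 — centre the observation: (x - mu) = (-3, 2, 0).

Step 2 — invert Sigma (cofactor / det for 3×3, or solve directly):
  Sigma^{-1} = [[0.3333, 0.1667, 0],
 [0.1667, 0.3833, 0.1],
 [0, 0.1, 0.2]].

Step 3 — form the quadratic (x - mu)^T · Sigma^{-1} · (x - mu):
  Sigma^{-1} · (x - mu) = (-0.6667, 0.2667, 0.2).
  (x - mu)^T · [Sigma^{-1} · (x - mu)] = (-3)·(-0.6667) + (2)·(0.2667) + (0)·(0.2) = 2.5333.

Step 4 — take square root: d = √(2.5333) ≈ 1.5916.

d(x, mu) = √(2.5333) ≈ 1.5916


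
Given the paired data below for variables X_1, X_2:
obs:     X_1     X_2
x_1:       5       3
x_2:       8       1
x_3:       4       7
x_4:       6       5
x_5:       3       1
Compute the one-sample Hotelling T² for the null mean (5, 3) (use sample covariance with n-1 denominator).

Step 1 — sample mean vector:
  mean(X_1) = (5 + 8 + 4 + 6 + 3) / 5 = 26/5 = 5.2
  mean(X_2) = (3 + 1 + 7 + 5 + 1) / 5 = 17/5 = 3.4
  x̄ = (5.2, 3.4),  deviation x̄ - mu_0 = (5.2, 3.4) - (5, 3) = (0.2, 0.4).

Step 2 — sample covariance matrix, S[i,j] = (1/(n-1)) · Σ_k (x_{k,i} - mean_i) · (x_{k,j} - mean_j), divisor n-1 = 4:
  S[X_1,X_1] = ((-0.2)·(-0.2) + (2.8)·(2.8) + (-1.2)·(-1.2) + (0.8)·(0.8) + (-2.2)·(-2.2)) / 4 = 14.8/4 = 3.7
  S[X_1,X_2] = ((-0.2)·(-0.4) + (2.8)·(-2.4) + (-1.2)·(3.6) + (0.8)·(1.6) + (-2.2)·(-2.4)) / 4 = -4.4/4 = -1.1
  S[X_2,X_2] = ((-0.4)·(-0.4) + (-2.4)·(-2.4) + (3.6)·(3.6) + (1.6)·(1.6) + (-2.4)·(-2.4)) / 4 = 27.2/4 = 6.8
  S = [[3.7, -1.1],
 [-1.1, 6.8]].

Step 3 — invert S. det(S) = 3.7·6.8 - (-1.1)² = 23.95.
  S^{-1} = (1/det) · [[d, -b], [-b, a]] = [[0.2839, 0.0459],
 [0.0459, 0.1545]].

Step 4 — quadratic form (x̄ - mu_0)^T · S^{-1} · (x̄ - mu_0):
  S^{-1} · (x̄ - mu_0) = (0.0752, 0.071),
  (x̄ - mu_0)^T · [...] = (0.2)·(0.0752) + (0.4)·(0.071) = 0.0434.

Step 5 — scale by n: T² = 5 · 0.0434 = 0.2171.

T² ≈ 0.2171


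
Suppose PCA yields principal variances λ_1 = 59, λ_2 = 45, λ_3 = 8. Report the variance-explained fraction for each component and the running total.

Step 1 — total variance = trace(Sigma) = Σ λ_i = 59 + 45 + 8 = 112.

Step 2 — fraction explained by component i = λ_i / Σ λ:
  PC1: 59/112 = 0.5268
  PC2: 45/112 = 0.4018
  PC3: 8/112 = 0.0714

Step 3 — cumulative fraction after k components = (λ_1 + ... + λ_k) / Σ λ:
  k = 1: 59/112 = 0.5268
  k = 2: (59 + 45)/112 = 104/112 = 0.9286
  k = 3: (59 + 45 + 8)/112 = 112/112 = 1

Summary (fraction, with percent):

explained: PC1 0.5268 (52.68%), PC2 0.4018 (40.18%), PC3 0.0714 (7.14%);  cumulative: 0.5268, 0.9286, 1


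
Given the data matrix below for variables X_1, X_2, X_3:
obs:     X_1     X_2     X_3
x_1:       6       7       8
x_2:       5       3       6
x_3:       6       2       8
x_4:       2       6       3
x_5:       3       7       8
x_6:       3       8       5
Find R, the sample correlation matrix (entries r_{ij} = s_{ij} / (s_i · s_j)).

Step 1 — column means:
  mean(X_1) = (6 + 5 + 6 + 2 + 3 + 3) / 6 = 25/6 = 4.1667
  mean(X_2) = (7 + 3 + 2 + 6 + 7 + 8) / 6 = 33/6 = 5.5
  mean(X_3) = (8 + 6 + 8 + 3 + 8 + 5) / 6 = 38/6 = 6.3333

Step 2 — sample variances and covariances s[i,j] = (1/(n-1)) · Σ_k (x_{k,i} - mean_i) · (x_{k,j} - mean_j), with n-1 = 5:
  s[X_1,X_1] = ((1.8333)·(1.8333) + (0.8333)·(0.8333) + (1.8333)·(1.8333) + (-2.1667)·(-2.1667) + (-1.1667)·(-1.1667) + (-1.1667)·(-1.1667)) / 5 = 14.8333/5 = 2.9667
  s[X_1,X_2] = ((1.8333)·(1.5) + (0.8333)·(-2.5) + (1.8333)·(-3.5) + (-2.1667)·(0.5) + (-1.1667)·(1.5) + (-1.1667)·(2.5)) / 5 = -11.5/5 = -2.3
  s[X_1,X_3] = ((1.8333)·(1.6667) + (0.8333)·(-0.3333) + (1.8333)·(1.6667) + (-2.1667)·(-3.3333) + (-1.1667)·(1.6667) + (-1.1667)·(-1.3333)) / 5 = 12.6667/5 = 2.5333
  s[X_2,X_2] = ((1.5)·(1.5) + (-2.5)·(-2.5) + (-3.5)·(-3.5) + (0.5)·(0.5) + (1.5)·(1.5) + (2.5)·(2.5)) / 5 = 29.5/5 = 5.9
  s[X_2,X_3] = ((1.5)·(1.6667) + (-2.5)·(-0.3333) + (-3.5)·(1.6667) + (0.5)·(-3.3333) + (1.5)·(1.6667) + (2.5)·(-1.3333)) / 5 = -5/5 = -1
  s[X_3,X_3] = ((1.6667)·(1.6667) + (-0.3333)·(-0.3333) + (1.6667)·(1.6667) + (-3.3333)·(-3.3333) + (1.6667)·(1.6667) + (-1.3333)·(-1.3333)) / 5 = 21.3333/5 = 4.2667
  Sample standard deviations s_i = √(s[i,i]):
  s(X_1) = √(2.9667) = 1.7224
  s(X_2) = √(5.9) = 2.429
  s(X_3) = √(4.2667) = 2.0656

Step 3 — r_{ij} = s_{ij} / (s_i · s_j):
  r[X_1,X_1] = 1 (diagonal).
  r[X_1,X_2] = -2.3 / (1.7224 · 2.429) = -2.3 / 4.1837 = -0.5498
  r[X_1,X_3] = 2.5333 / (1.7224 · 2.0656) = 2.5333 / 3.5578 = 0.7121
  r[X_2,X_2] = 1 (diagonal).
  r[X_2,X_3] = -1 / (2.429 · 2.0656) = -1 / 5.0173 = -0.1993
  r[X_3,X_3] = 1 (diagonal).

R is symmetric with unit diagonal. Assembling:

R = [[1, -0.5498, 0.7121],
 [-0.5498, 1, -0.1993],
 [0.7121, -0.1993, 1]]


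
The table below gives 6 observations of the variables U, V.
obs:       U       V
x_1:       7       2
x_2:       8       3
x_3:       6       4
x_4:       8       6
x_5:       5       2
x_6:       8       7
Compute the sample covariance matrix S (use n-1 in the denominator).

Step 1 — column means:
  mean(U) = (7 + 8 + 6 + 8 + 5 + 8) / 6 = 42/6 = 7
  mean(V) = (2 + 3 + 4 + 6 + 2 + 7) / 6 = 24/6 = 4

Step 2 — sample covariance S[i,j] = (1/(n-1)) · Σ_k (x_{k,i} - mean_i) · (x_{k,j} - mean_j), with n-1 = 5.
  S[U,U] = ((0)·(0) + (1)·(1) + (-1)·(-1) + (1)·(1) + (-2)·(-2) + (1)·(1)) / 5 = 8/5 = 1.6
  S[U,V] = ((0)·(-2) + (1)·(-1) + (-1)·(0) + (1)·(2) + (-2)·(-2) + (1)·(3)) / 5 = 8/5 = 1.6
  S[V,V] = ((-2)·(-2) + (-1)·(-1) + (0)·(0) + (2)·(2) + (-2)·(-2) + (3)·(3)) / 5 = 22/5 = 4.4

S is symmetric (S[j,i] = S[i,j]). Assembling:

S = [[1.6, 1.6],
 [1.6, 4.4]]


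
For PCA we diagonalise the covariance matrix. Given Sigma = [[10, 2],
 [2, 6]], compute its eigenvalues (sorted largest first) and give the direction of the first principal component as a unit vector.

Step 1 — characteristic polynomial of 2×2 Sigma:
  det(Sigma - λI) = λ² - trace · λ + det = 0.
  trace = 10 + 6 = 16, det = 10·6 - (2)² = 56.
Step 2 — discriminant:
  Δ = trace² - 4·det = 256 - 224 = 32.
Step 3 — eigenvalues:
  λ = (trace ± √Δ)/2 = (16 ± 5.6569)/2,
  λ_1 = 10.8284,  λ_2 = 5.1716.

Step 4 — unit eigenvector for λ_1: solve (Sigma - λ_1 I)v = 0. First row:
  (10 - 10.8284)·v_x + (2)·v_y = 0, i.e. (-0.8284)·v_x + (2)·v_y = 0,
  so v ∝ (b, λ_1 - a) = (2, 0.8284) = u.
  ||u|| = √((2)² + (0.8284)²) = √(4.6863) ≈ 2.1648,
  v_1 = u/||u|| ≈ (0.9239, 0.3827) (||v_1|| = 1).

λ_1 = 10.8284,  λ_2 = 5.1716;  v_1 ≈ (0.9239, 0.3827)


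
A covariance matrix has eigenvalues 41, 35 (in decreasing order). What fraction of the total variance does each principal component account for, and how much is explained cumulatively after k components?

Step 1 — total variance = trace(Sigma) = Σ λ_i = 41 + 35 = 76.

Step 2 — fraction explained by component i = λ_i / Σ λ:
  PC1: 41/76 = 0.5395
  PC2: 35/76 = 0.4605

Step 3 — cumulative fraction after k components = (λ_1 + ... + λ_k) / Σ λ:
  k = 1: 41/76 = 0.5395
  k = 2: (41 + 35)/76 = 76/76 = 1

Summary (fraction, with percent):

explained: PC1 0.5395 (53.95%), PC2 0.4605 (46.05%);  cumulative: 0.5395, 1


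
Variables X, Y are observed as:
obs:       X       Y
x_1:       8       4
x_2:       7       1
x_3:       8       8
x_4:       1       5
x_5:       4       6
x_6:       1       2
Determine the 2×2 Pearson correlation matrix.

Step 1 — column means:
  mean(X) = (8 + 7 + 8 + 1 + 4 + 1) / 6 = 29/6 = 4.8333
  mean(Y) = (4 + 1 + 8 + 5 + 6 + 2) / 6 = 26/6 = 4.3333

Step 2 — sample variances and covariances s[i,j] = (1/(n-1)) · Σ_k (x_{k,i} - mean_i) · (x_{k,j} - mean_j), with n-1 = 5:
  s[X,X] = ((3.1667)·(3.1667) + (2.1667)·(2.1667) + (3.1667)·(3.1667) + (-3.8333)·(-3.8333) + (-0.8333)·(-0.8333) + (-3.8333)·(-3.8333)) / 5 = 54.8333/5 = 10.9667
  s[X,Y] = ((3.1667)·(-0.3333) + (2.1667)·(-3.3333) + (3.1667)·(3.6667) + (-3.8333)·(0.6667) + (-0.8333)·(1.6667) + (-3.8333)·(-2.3333)) / 5 = 8.3333/5 = 1.6667
  s[Y,Y] = ((-0.3333)·(-0.3333) + (-3.3333)·(-3.3333) + (3.6667)·(3.6667) + (0.6667)·(0.6667) + (1.6667)·(1.6667) + (-2.3333)·(-2.3333)) / 5 = 33.3333/5 = 6.6667
  Sample standard deviations s_i = √(s[i,i]):
  s(X) = √(10.9667) = 3.3116
  s(Y) = √(6.6667) = 2.582

Step 3 — r_{ij} = s_{ij} / (s_i · s_j):
  r[X,X] = 1 (diagonal).
  r[X,Y] = 1.6667 / (3.3116 · 2.582) = 1.6667 / 8.5505 = 0.1949
  r[Y,Y] = 1 (diagonal).

R is symmetric with unit diagonal. Assembling:

R = [[1, 0.1949],
 [0.1949, 1]]


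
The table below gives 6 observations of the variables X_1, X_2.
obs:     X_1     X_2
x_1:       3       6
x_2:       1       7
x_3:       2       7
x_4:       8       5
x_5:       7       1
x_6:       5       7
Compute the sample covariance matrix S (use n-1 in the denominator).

Step 1 — column means:
  mean(X_1) = (3 + 1 + 2 + 8 + 7 + 5) / 6 = 26/6 = 4.3333
  mean(X_2) = (6 + 7 + 7 + 5 + 1 + 7) / 6 = 33/6 = 5.5

Step 2 — sample covariance S[i,j] = (1/(n-1)) · Σ_k (x_{k,i} - mean_i) · (x_{k,j} - mean_j), with n-1 = 5.
  S[X_1,X_1] = ((-1.3333)·(-1.3333) + (-3.3333)·(-3.3333) + (-2.3333)·(-2.3333) + (3.6667)·(3.6667) + (2.6667)·(2.6667) + (0.6667)·(0.6667)) / 5 = 39.3333/5 = 7.8667
  S[X_1,X_2] = ((-1.3333)·(0.5) + (-3.3333)·(1.5) + (-2.3333)·(1.5) + (3.6667)·(-0.5) + (2.6667)·(-4.5) + (0.6667)·(1.5)) / 5 = -22/5 = -4.4
  S[X_2,X_2] = ((0.5)·(0.5) + (1.5)·(1.5) + (1.5)·(1.5) + (-0.5)·(-0.5) + (-4.5)·(-4.5) + (1.5)·(1.5)) / 5 = 27.5/5 = 5.5

S is symmetric (S[j,i] = S[i,j]). Assembling:

S = [[7.8667, -4.4],
 [-4.4, 5.5]]


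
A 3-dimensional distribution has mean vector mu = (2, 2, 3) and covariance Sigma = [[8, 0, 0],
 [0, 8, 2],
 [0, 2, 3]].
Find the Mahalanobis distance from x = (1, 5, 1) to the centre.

Step 1 — centre the observation: (x - mu) = (-1, 3, -2).

Step 2 — invert Sigma (cofactor / det for 3×3, or solve directly):
  Sigma^{-1} = [[0.125, 0, 0],
 [0, 0.15, -0.1],
 [0, -0.1, 0.4]].

Step 3 — form the quadratic (x - mu)^T · Sigma^{-1} · (x - mu):
  Sigma^{-1} · (x - mu) = (-0.125, 0.65, -1.1).
  (x - mu)^T · [Sigma^{-1} · (x - mu)] = (-1)·(-0.125) + (3)·(0.65) + (-2)·(-1.1) = 4.275.

Step 4 — take square root: d = √(4.275) ≈ 2.0676.

d(x, mu) = √(4.275) ≈ 2.0676


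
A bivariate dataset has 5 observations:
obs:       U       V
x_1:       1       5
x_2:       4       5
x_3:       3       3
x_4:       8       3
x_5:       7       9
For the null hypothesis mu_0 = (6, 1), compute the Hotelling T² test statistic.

Step 1 — sample mean vector:
  mean(U) = (1 + 4 + 3 + 8 + 7) / 5 = 23/5 = 4.6
  mean(V) = (5 + 5 + 3 + 3 + 9) / 5 = 25/5 = 5
  x̄ = (4.6, 5),  deviation x̄ - mu_0 = (4.6, 5) - (6, 1) = (-1.4, 4).

Step 2 — sample covariance matrix, S[i,j] = (1/(n-1)) · Σ_k (x_{k,i} - mean_i) · (x_{k,j} - mean_j), divisor n-1 = 4:
  S[U,U] = ((-3.6)·(-3.6) + (-0.6)·(-0.6) + (-1.6)·(-1.6) + (3.4)·(3.4) + (2.4)·(2.4)) / 4 = 33.2/4 = 8.3
  S[U,V] = ((-3.6)·(0) + (-0.6)·(0) + (-1.6)·(-2) + (3.4)·(-2) + (2.4)·(4)) / 4 = 6/4 = 1.5
  S[V,V] = ((0)·(0) + (0)·(0) + (-2)·(-2) + (-2)·(-2) + (4)·(4)) / 4 = 24/4 = 6
  S = [[8.3, 1.5],
 [1.5, 6]].

Step 3 — invert S. det(S) = 8.3·6 - (1.5)² = 47.55.
  S^{-1} = (1/det) · [[d, -b], [-b, a]] = [[0.1262, -0.0315],
 [-0.0315, 0.1746]].

Step 4 — quadratic form (x̄ - mu_0)^T · S^{-1} · (x̄ - mu_0):
  S^{-1} · (x̄ - mu_0) = (-0.3028, 0.7424),
  (x̄ - mu_0)^T · [...] = (-1.4)·(-0.3028) + (4)·(0.7424) = 3.3935.

Step 5 — scale by n: T² = 5 · 3.3935 = 16.9674.

T² ≈ 16.9674


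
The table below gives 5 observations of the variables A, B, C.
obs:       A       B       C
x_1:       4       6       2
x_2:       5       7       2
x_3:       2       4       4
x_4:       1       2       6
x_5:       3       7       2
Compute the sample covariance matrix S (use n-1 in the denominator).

Step 1 — column means:
  mean(A) = (4 + 5 + 2 + 1 + 3) / 5 = 15/5 = 3
  mean(B) = (6 + 7 + 4 + 2 + 7) / 5 = 26/5 = 5.2
  mean(C) = (2 + 2 + 4 + 6 + 2) / 5 = 16/5 = 3.2

Step 2 — sample covariance S[i,j] = (1/(n-1)) · Σ_k (x_{k,i} - mean_i) · (x_{k,j} - mean_j), with n-1 = 4.
  S[A,A] = ((1)·(1) + (2)·(2) + (-1)·(-1) + (-2)·(-2) + (0)·(0)) / 4 = 10/4 = 2.5
  S[A,B] = ((1)·(0.8) + (2)·(1.8) + (-1)·(-1.2) + (-2)·(-3.2) + (0)·(1.8)) / 4 = 12/4 = 3
  S[A,C] = ((1)·(-1.2) + (2)·(-1.2) + (-1)·(0.8) + (-2)·(2.8) + (0)·(-1.2)) / 4 = -10/4 = -2.5
  S[B,B] = ((0.8)·(0.8) + (1.8)·(1.8) + (-1.2)·(-1.2) + (-3.2)·(-3.2) + (1.8)·(1.8)) / 4 = 18.8/4 = 4.7
  S[B,C] = ((0.8)·(-1.2) + (1.8)·(-1.2) + (-1.2)·(0.8) + (-3.2)·(2.8) + (1.8)·(-1.2)) / 4 = -15.2/4 = -3.8
  S[C,C] = ((-1.2)·(-1.2) + (-1.2)·(-1.2) + (0.8)·(0.8) + (2.8)·(2.8) + (-1.2)·(-1.2)) / 4 = 12.8/4 = 3.2

S is symmetric (S[j,i] = S[i,j]). Assembling:

S = [[2.5, 3, -2.5],
 [3, 4.7, -3.8],
 [-2.5, -3.8, 3.2]]


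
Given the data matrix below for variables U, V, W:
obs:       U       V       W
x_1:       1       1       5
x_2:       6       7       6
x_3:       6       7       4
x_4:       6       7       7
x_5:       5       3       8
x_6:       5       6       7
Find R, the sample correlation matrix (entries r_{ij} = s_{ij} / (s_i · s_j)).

Step 1 — column means:
  mean(U) = (1 + 6 + 6 + 6 + 5 + 5) / 6 = 29/6 = 4.8333
  mean(V) = (1 + 7 + 7 + 7 + 3 + 6) / 6 = 31/6 = 5.1667
  mean(W) = (5 + 6 + 4 + 7 + 8 + 7) / 6 = 37/6 = 6.1667

Step 2 — sample variances and covariances s[i,j] = (1/(n-1)) · Σ_k (x_{k,i} - mean_i) · (x_{k,j} - mean_j), with n-1 = 5:
  s[U,U] = ((-3.8333)·(-3.8333) + (1.1667)·(1.1667) + (1.1667)·(1.1667) + (1.1667)·(1.1667) + (0.1667)·(0.1667) + (0.1667)·(0.1667)) / 5 = 18.8333/5 = 3.7667
  s[U,V] = ((-3.8333)·(-4.1667) + (1.1667)·(1.8333) + (1.1667)·(1.8333) + (1.1667)·(1.8333) + (0.1667)·(-2.1667) + (0.1667)·(0.8333)) / 5 = 22.1667/5 = 4.4333
  s[U,W] = ((-3.8333)·(-1.1667) + (1.1667)·(-0.1667) + (1.1667)·(-2.1667) + (1.1667)·(0.8333) + (0.1667)·(1.8333) + (0.1667)·(0.8333)) / 5 = 3.1667/5 = 0.6333
  s[V,V] = ((-4.1667)·(-4.1667) + (1.8333)·(1.8333) + (1.8333)·(1.8333) + (1.8333)·(1.8333) + (-2.1667)·(-2.1667) + (0.8333)·(0.8333)) / 5 = 32.8333/5 = 6.5667
  s[V,W] = ((-4.1667)·(-1.1667) + (1.8333)·(-0.1667) + (1.8333)·(-2.1667) + (1.8333)·(0.8333) + (-2.1667)·(1.8333) + (0.8333)·(0.8333)) / 5 = -1.1667/5 = -0.2333
  s[W,W] = ((-1.1667)·(-1.1667) + (-0.1667)·(-0.1667) + (-2.1667)·(-2.1667) + (0.8333)·(0.8333) + (1.8333)·(1.8333) + (0.8333)·(0.8333)) / 5 = 10.8333/5 = 2.1667
  Sample standard deviations s_i = √(s[i,i]):
  s(U) = √(3.7667) = 1.9408
  s(V) = √(6.5667) = 2.5626
  s(W) = √(2.1667) = 1.472

Step 3 — r_{ij} = s_{ij} / (s_i · s_j):
  r[U,U] = 1 (diagonal).
  r[U,V] = 4.4333 / (1.9408 · 2.5626) = 4.4333 / 4.9734 = 0.8914
  r[U,W] = 0.6333 / (1.9408 · 1.472) = 0.6333 / 2.8568 = 0.2217
  r[V,V] = 1 (diagonal).
  r[V,W] = -0.2333 / (2.5626 · 1.472) = -0.2333 / 3.772 = -0.0619
  r[W,W] = 1 (diagonal).

R is symmetric with unit diagonal. Assembling:

R = [[1, 0.8914, 0.2217],
 [0.8914, 1, -0.0619],
 [0.2217, -0.0619, 1]]


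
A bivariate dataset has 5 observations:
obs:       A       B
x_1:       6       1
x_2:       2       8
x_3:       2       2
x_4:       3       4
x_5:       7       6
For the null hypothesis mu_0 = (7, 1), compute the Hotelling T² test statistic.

Step 1 — sample mean vector:
  mean(A) = (6 + 2 + 2 + 3 + 7) / 5 = 20/5 = 4
  mean(B) = (1 + 8 + 2 + 4 + 6) / 5 = 21/5 = 4.2
  x̄ = (4, 4.2),  deviation x̄ - mu_0 = (4, 4.2) - (7, 1) = (-3, 3.2).

Step 2 — sample covariance matrix, S[i,j] = (1/(n-1)) · Σ_k (x_{k,i} - mean_i) · (x_{k,j} - mean_j), divisor n-1 = 4:
  S[A,A] = ((2)·(2) + (-2)·(-2) + (-2)·(-2) + (-1)·(-1) + (3)·(3)) / 4 = 22/4 = 5.5
  S[A,B] = ((2)·(-3.2) + (-2)·(3.8) + (-2)·(-2.2) + (-1)·(-0.2) + (3)·(1.8)) / 4 = -4/4 = -1
  S[B,B] = ((-3.2)·(-3.2) + (3.8)·(3.8) + (-2.2)·(-2.2) + (-0.2)·(-0.2) + (1.8)·(1.8)) / 4 = 32.8/4 = 8.2
  S = [[5.5, -1],
 [-1, 8.2]].

Step 3 — invert S. det(S) = 5.5·8.2 - (-1)² = 44.1.
  S^{-1} = (1/det) · [[d, -b], [-b, a]] = [[0.1859, 0.0227],
 [0.0227, 0.1247]].

Step 4 — quadratic form (x̄ - mu_0)^T · S^{-1} · (x̄ - mu_0):
  S^{-1} · (x̄ - mu_0) = (-0.4853, 0.3311),
  (x̄ - mu_0)^T · [...] = (-3)·(-0.4853) + (3.2)·(0.3311) = 2.5152.

Step 5 — scale by n: T² = 5 · 2.5152 = 12.576.

T² ≈ 12.576


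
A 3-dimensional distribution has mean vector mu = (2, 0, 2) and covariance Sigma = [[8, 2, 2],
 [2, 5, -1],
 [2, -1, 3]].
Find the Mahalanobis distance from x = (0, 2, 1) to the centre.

Step 1 — centre the observation: (x - mu) = (-2, 2, -1).

Step 2 — invert Sigma (cofactor / det for 3×3, or solve directly):
  Sigma^{-1} = [[0.1944, -0.1111, -0.1667],
 [-0.1111, 0.2778, 0.1667],
 [-0.1667, 0.1667, 0.5]].

Step 3 — form the quadratic (x - mu)^T · Sigma^{-1} · (x - mu):
  Sigma^{-1} · (x - mu) = (-0.4444, 0.6111, 0.1667).
  (x - mu)^T · [Sigma^{-1} · (x - mu)] = (-2)·(-0.4444) + (2)·(0.6111) + (-1)·(0.1667) = 1.9444.

Step 4 — take square root: d = √(1.9444) ≈ 1.3944.

d(x, mu) = √(1.9444) ≈ 1.3944


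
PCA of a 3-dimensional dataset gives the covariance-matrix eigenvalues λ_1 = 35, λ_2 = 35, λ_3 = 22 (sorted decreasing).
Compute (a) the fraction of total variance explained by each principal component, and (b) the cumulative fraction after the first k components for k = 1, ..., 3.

Step 1 — total variance = trace(Sigma) = Σ λ_i = 35 + 35 + 22 = 92.

Step 2 — fraction explained by component i = λ_i / Σ λ:
  PC1: 35/92 = 0.3804
  PC2: 35/92 = 0.3804
  PC3: 22/92 = 0.2391

Step 3 — cumulative fraction after k components = (λ_1 + ... + λ_k) / Σ λ:
  k = 1: 35/92 = 0.3804
  k = 2: (35 + 35)/92 = 70/92 = 0.7609
  k = 3: (35 + 35 + 22)/92 = 92/92 = 1

Summary (fraction, with percent):

explained: PC1 0.3804 (38.04%), PC2 0.3804 (38.04%), PC3 0.2391 (23.91%);  cumulative: 0.3804, 0.7609, 1


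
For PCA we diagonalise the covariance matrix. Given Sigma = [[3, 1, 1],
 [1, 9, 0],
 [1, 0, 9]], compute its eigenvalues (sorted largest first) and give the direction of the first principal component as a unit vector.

Step 1 — characteristic polynomial p(λ) = det(λI - Sigma) = λ³ - tr·λ² + c_1·λ - det, where tr = trace, c_1 = sum of the principal 2×2 minors, det = det(Sigma):
  tr = 3 + 9 + 9 = 21,
  c_1 = (3·9 - (1)²) + (3·9 - (1)²) + (9·9 - (0)²) = 26 + 26 + 81 = 133,
  det = 3·(9·9 - (0)²) - (1)·((1)·9 - (0)·(1)) + (1)·((1)·(0) - 9·(1)) = 3·(81) - (1)·(9) + (1)·(-9) = 225.
  So p(λ) = λ³ - 21λ² + 133λ - 225.
Step 2 — look for an integer root (rational root theorem: any rational root is an integer divisor of 225). Testing λ = 9:
  p(9) = 729 - 1701 + 1197 - 225 = 0  ✓
  Dividing out (λ - 9): p(λ) = (λ - 9)(λ² - 12λ + 25).
Step 3 — remaining eigenvalues from the quadratic λ² - 12λ + 25 = 0:
  Δ = 12² - 4·25 = 144 - 100 = 44,  λ = (12 ± √44)/2 = (12 ± 6.6332)/2 ≈ 9.3166 or 2.6834.
  Sorted: λ_1 = 9.3166,  λ_2 = 9,  λ_3 = 2.6834  (check: sum = 21 = tr ✓).

Step 4 — unit eigenvector for λ_1 ≈ 9.3166: v spans the null space of (Sigma - λ_1 I), whose rows are
  r_1 = (-6.3166, 1, 1),  r_2 = (1, -0.3166, 0),  r_3 = (1, 0, -0.3166).
  v is orthogonal to every row, so take v ∝ r_1 × r_2 = ((1)·(0) - (1)·(-0.3166), (1)·(1) - (-6.3166)·(0), (-6.3166)·(-0.3166) - (1)·(1)) ≈ (0.3166, 1, 1).
  Let u = (0.3166, 1, 1).
  ||u|| = √((0.3166)² + (1)² + (1)²) = √(2.1003) ≈ 1.4492,  v_1 = u/||u|| ≈ (0.2185, 0.69, 0.69) (||v_1|| = 1).

λ_1 = 9.3166,  λ_2 = 9,  λ_3 = 2.6834;  v_1 ≈ (0.2185, 0.69, 0.69)


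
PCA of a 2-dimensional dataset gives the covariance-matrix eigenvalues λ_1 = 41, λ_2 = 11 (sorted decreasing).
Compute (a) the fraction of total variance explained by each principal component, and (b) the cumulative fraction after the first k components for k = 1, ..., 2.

Step 1 — total variance = trace(Sigma) = Σ λ_i = 41 + 11 = 52.

Step 2 — fraction explained by component i = λ_i / Σ λ:
  PC1: 41/52 = 0.7885
  PC2: 11/52 = 0.2115

Step 3 — cumulative fraction after k components = (λ_1 + ... + λ_k) / Σ λ:
  k = 1: 41/52 = 0.7885
  k = 2: (41 + 11)/52 = 52/52 = 1

Summary (fraction, with percent):

explained: PC1 0.7885 (78.85%), PC2 0.2115 (21.15%);  cumulative: 0.7885, 1
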